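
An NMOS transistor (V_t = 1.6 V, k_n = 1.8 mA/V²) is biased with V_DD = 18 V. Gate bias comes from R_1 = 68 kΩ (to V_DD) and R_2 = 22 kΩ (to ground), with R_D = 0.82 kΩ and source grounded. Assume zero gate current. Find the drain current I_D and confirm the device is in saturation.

V_G = V_DD·R_2/(R_1+R_2) = 18×22/90 = 4.4 V. With the source grounded, V_GS = V_G = 4.4 V.
Assume saturation: I_D = (k_n/2)(V_GS − V_t)² = (1.8/2)×(4.4 − 1.6)² = 0.9×2.8² = 7.06 mA.
V_DS = V_DD − I_D·R_D = 18 − 7.06×0.82 = 12.2 V.
Saturation requires V_DS ≥ V_GS − V_t = 2.8 V; 12.2 ≥ 2.8 ✓.

I_D ≈ 7.1 mA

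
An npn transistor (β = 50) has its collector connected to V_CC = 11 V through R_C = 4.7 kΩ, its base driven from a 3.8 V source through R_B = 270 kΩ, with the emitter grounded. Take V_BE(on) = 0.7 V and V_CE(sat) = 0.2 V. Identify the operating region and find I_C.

Assume active. Base-emitter loop: I_B = (V_BB − V_BE)/R_B = (3.8 − 0.7)/270 = 0.0115 mA.
I_C = β·I_B = 50×0.0115 = 0.574 mA.
V_CE = V_CC − I_C·R_C = 11 − 0.574×4.7 = 8.3 V > V_CE(sat), so the active-region assumption holds.

active; I_C ≈ 0.57 mA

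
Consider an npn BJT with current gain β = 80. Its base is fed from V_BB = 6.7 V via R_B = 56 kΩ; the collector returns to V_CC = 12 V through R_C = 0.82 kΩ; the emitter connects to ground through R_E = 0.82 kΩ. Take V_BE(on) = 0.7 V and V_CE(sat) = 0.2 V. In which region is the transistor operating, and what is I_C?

Assume active. Base-emitter loop: I_B = (V_BB − V_BE)/(R_B + (β+1)R_E) = (6.7 − 0.7)/(56 + 81×0.82) = 0.049 mA.
I_C = β·I_B = 80×0.049 = 3.92 mA.
V_CE = V_CC − I_C·R_C − I_E·R_E = 12 − 3.92×0.82 − 3.97×0.82 = 5.53 V > V_CE(sat), so the active-region assumption holds.

active; I_C ≈ 3.9 mA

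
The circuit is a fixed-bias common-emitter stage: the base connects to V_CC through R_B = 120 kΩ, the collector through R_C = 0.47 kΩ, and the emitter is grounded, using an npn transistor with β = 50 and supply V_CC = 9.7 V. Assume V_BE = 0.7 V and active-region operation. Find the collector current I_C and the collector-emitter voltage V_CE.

I_C ≈ 3.8 mA, V_CE ≈ 7.9 V

Base loop: V_CC = I_B·R_B + V_BE, so I_B = (9.7 − 0.7)/120 kΩ = 0.075 mA.
In the active region I_C = β·I_B = 50 × 0.075 = 3.75 mA.
Collector loop: V_CE = V_CC − I_C·R_C = 9.7 − 3.75×0.47 = 7.94 V.
Since V_CE = 7.94 V > V_CE(sat) ≈ 0.2 V, the transistor is in the active region as assumed.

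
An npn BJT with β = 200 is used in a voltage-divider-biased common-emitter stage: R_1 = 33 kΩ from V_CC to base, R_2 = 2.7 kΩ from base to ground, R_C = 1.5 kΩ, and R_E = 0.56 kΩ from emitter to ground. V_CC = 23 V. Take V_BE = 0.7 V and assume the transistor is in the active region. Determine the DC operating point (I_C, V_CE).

Thevenize the base divider: V_Th = V_CC·R_2/(R_1+R_2) = 23×2.7/35.7 = 1.74 V, R_Th = R_1‖R_2 = 2.5 kΩ.
Base-emitter loop: V_Th = I_B·R_Th + V_BE + (β+1)I_B·R_E, so I_B = (1.74 − 0.7) / (2.5 + 201×0.56) = 0.00903 mA.
I_C = β·I_B = 200×0.00903 = 1.81 mA, and I_E = (β+1)I_B = 1.82 mA.
V_CE = V_CC − I_C·R_C − I_E·R_E = 23 − 1.81×1.5 − 1.82×0.56 = 19.3 V.
V_CE = 19.3 V > 0.2 V confirms active-region operation.

I_C ≈ 1.8 mA, V_CE ≈ 19 V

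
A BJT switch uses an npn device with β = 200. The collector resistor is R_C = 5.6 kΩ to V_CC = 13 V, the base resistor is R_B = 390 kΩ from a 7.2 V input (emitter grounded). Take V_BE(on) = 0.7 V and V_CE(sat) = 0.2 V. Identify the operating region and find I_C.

Assume active: I_B = (7.2 − 0.7)/390 = 0.0167 mA, giving I_C = β·I_B = 3.33 mA.
But then V_CE = 13 − 3.33×5.6 = -5.67 V < V_CE(sat) = 0.2 V — impossible in the active region.
So the transistor is saturated. With V_CE = 0.2 V, I_C = (V_CC − 0.2)/R_C = 12.8/5.6 = 2.29 mA.
Check: β·I_B = 3.33 mA > I_C = 2.29 mA, confirming saturation.

saturation; I_C ≈ 2.3 mA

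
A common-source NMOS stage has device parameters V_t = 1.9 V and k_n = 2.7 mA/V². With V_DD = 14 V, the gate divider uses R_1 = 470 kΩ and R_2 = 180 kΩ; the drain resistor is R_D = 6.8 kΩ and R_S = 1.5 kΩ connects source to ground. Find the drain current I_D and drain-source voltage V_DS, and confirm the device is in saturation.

I_D ≈ 0.8 mA, V_DS ≈ 7.3 V

V_G = V_DD·R_2/(R_1+R_2) = 14×180/650 = 3.88 V.
Assume saturation: I_D = (k_n/2)(V_GS − V_t)² with V_GS = V_G − I_D·R_S = 3.88 − 1.5·I_D.
Substituting gives 3.04·I_D² − 9.01·I_D + 5.28 = 0, with roots I_D = 0.804 or 2.16 mA.
The root I_D = 2.16 mA gives V_GS = 0.635 V ≤ V_t, so take I_D = 0.804 mA.
Then V_GS = 2.67 V and V_DS = V_DD − I_D(R_D+R_S) = 14 − 0.804×8.3 = 7.33 V.
Saturation requires V_DS ≥ V_GS − V_t = 0.772 V; 7.33 ≥ 0.772 ✓.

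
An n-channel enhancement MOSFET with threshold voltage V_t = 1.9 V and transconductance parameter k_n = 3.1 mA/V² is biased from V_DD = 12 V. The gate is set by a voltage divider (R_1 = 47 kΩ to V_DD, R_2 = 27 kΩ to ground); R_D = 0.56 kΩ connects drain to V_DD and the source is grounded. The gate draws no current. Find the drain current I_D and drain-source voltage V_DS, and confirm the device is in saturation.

I_D ≈ 9.5 mA, V_DS ≈ 6.7 V

V_G = V_DD·R_2/(R_1+R_2) = 12×27/74 = 4.38 V. With the source grounded, V_GS = V_G = 4.38 V.
Assume saturation: I_D = (k_n/2)(V_GS − V_t)² = (3.1/2)×(4.38 − 1.9)² = 1.55×2.48² = 9.52 mA.
V_DS = V_DD − I_D·R_D = 12 − 9.52×0.56 = 6.67 V.
Saturation requires V_DS ≥ V_GS − V_t = 2.48 V; 6.67 ≥ 2.48 ✓.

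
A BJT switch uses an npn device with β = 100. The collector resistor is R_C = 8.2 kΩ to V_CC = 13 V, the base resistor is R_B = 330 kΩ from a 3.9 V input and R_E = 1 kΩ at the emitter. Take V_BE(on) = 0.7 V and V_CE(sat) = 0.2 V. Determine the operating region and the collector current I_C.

active; I_C ≈ 0.74 mA

Assume active. Base-emitter loop: I_B = (V_BB − V_BE)/(R_B + (β+1)R_E) = (3.9 − 0.7)/(330 + 101×1) = 0.00742 mA.
I_C = β·I_B = 100×0.00742 = 0.742 mA.
V_CE = V_CC − I_C·R_C − I_E·R_E = 13 − 0.742×8.2 − 0.75×1 = 6.16 V > V_CE(sat), so the active-region assumption holds.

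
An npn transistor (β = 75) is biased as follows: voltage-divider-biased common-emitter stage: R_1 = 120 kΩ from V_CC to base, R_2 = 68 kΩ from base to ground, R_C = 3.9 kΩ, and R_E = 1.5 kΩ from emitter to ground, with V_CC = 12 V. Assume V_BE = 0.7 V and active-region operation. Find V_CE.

Thevenize the base divider: V_Th = V_CC·R_2/(R_1+R_2) = 12×68/188 = 4.34 V, R_Th = R_1‖R_2 = 43.4 kΩ.
Base-emitter loop: V_Th = I_B·R_Th + V_BE + (β+1)I_B·R_E, so I_B = (4.34 − 0.7) / (43.4 + 76×1.5) = 0.0231 mA.
I_C = β·I_B = 75×0.0231 = 1.73 mA, and I_E = (β+1)I_B = 1.76 mA.
V_CE = V_CC − I_C·R_C − I_E·R_E = 12 − 1.73×3.9 − 1.76×1.5 = 2.6 V.
V_CE = 2.6 V > 0.2 V confirms active-region operation.

V_CE ≈ 2.6 V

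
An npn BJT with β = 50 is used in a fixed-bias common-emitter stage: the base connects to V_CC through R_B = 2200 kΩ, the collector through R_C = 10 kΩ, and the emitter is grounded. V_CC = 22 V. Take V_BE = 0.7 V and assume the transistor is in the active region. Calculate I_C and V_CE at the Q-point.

I_C ≈ 0.48 mA, V_CE ≈ 17 V

Base loop: V_CC = I_B·R_B + V_BE, so I_B = (22 − 0.7)/2200 kΩ = 0.00968 mA.
In the active region I_C = β·I_B = 50 × 0.00968 = 0.484 mA.
Collector loop: V_CE = V_CC − I_C·R_C = 22 − 0.484×10 = 17.2 V.
Since V_CE = 17.2 V > V_CE(sat) ≈ 0.2 V, the transistor is in the active region as assumed.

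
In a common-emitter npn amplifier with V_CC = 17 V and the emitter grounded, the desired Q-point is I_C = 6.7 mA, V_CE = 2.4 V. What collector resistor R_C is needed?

R_C ≈ 2.2 kΩ

Collector loop: V_CC = I_C·R_C + V_CE.
R_C = (V_CC − V_CE)/I_C = (17 − 2.4)/6.7 = 2.18 kΩ.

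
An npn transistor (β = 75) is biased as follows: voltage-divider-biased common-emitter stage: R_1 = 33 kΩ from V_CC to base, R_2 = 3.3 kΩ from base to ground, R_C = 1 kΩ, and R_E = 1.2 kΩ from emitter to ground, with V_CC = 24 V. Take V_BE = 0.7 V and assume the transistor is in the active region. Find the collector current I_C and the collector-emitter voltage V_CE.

Thevenize the base divider: V_Th = V_CC·R_2/(R_1+R_2) = 24×3.3/36.3 = 2.18 V, R_Th = R_1‖R_2 = 3 kΩ.
Base-emitter loop: V_Th = I_B·R_Th + V_BE + (β+1)I_B·R_E, so I_B = (2.18 − 0.7) / (3 + 76×1.2) = 0.0157 mA.
I_C = β·I_B = 75×0.0157 = 1.18 mA, and I_E = (β+1)I_B = 1.2 mA.
V_CE = V_CC − I_C·R_C − I_E·R_E = 24 − 1.18×1 − 1.2×1.2 = 21.4 V.
V_CE = 21.4 V > 0.2 V confirms active-region operation.

I_C ≈ 1.2 mA, V_CE ≈ 21 V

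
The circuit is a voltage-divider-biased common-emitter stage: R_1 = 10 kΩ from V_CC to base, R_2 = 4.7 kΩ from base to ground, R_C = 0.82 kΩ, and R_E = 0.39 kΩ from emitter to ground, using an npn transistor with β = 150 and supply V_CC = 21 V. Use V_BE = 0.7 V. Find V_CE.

V_CE ≈ 3.4 V

Thevenize the base divider: V_Th = V_CC·R_2/(R_1+R_2) = 21×4.7/14.7 = 6.71 V, R_Th = R_1‖R_2 = 3.2 kΩ.
Base-emitter loop: V_Th = I_B·R_Th + V_BE + (β+1)I_B·R_E, so I_B = (6.71 − 0.7) / (3.2 + 151×0.39) = 0.0969 mA.
I_C = β·I_B = 150×0.0969 = 14.5 mA, and I_E = (β+1)I_B = 14.6 mA.
V_CE = V_CC − I_C·R_C − I_E·R_E = 21 − 14.5×0.82 − 14.6×0.39 = 3.38 V.
V_CE = 3.38 V > 0.2 V confirms active-region operation.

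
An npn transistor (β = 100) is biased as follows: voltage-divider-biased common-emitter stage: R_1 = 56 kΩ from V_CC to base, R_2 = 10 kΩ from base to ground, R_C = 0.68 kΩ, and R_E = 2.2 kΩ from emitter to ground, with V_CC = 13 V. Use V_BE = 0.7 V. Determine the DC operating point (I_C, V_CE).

Thevenize the base divider: V_Th = V_CC·R_2/(R_1+R_2) = 13×10/66 = 1.97 V, R_Th = R_1‖R_2 = 8.48 kΩ.
Base-emitter loop: V_Th = I_B·R_Th + V_BE + (β+1)I_B·R_E, so I_B = (1.97 − 0.7) / (8.48 + 101×2.2) = 0.0055 mA.
I_C = β·I_B = 100×0.0055 = 0.55 mA, and I_E = (β+1)I_B = 0.556 mA.
V_CE = V_CC − I_C·R_C − I_E·R_E = 13 − 0.55×0.68 − 0.556×2.2 = 11.4 V.
V_CE = 11.4 V > 0.2 V confirms active-region operation.

I_C ≈ 0.55 mA, V_CE ≈ 11 V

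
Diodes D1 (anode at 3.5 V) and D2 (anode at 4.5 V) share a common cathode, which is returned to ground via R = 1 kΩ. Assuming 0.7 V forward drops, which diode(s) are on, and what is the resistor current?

Assume both conduct. Then node N would need to be at both 3.5−0.7 = 2.8 V and 4.5−0.7 = 3.8 V, which is impossible.
Assume only D2 conducts: V_N = 4.5 − 0.7 = 3.8 V, so I_R = 3.8/1 = 3.8 mA.
Check D1: its anode-to-cathode voltage is 3.5 − 3.8 = -0.3 V < 0.7 V, so it is off. The assumption is consistent.

Only D2 conducts; I_R ≈ 3.8 mA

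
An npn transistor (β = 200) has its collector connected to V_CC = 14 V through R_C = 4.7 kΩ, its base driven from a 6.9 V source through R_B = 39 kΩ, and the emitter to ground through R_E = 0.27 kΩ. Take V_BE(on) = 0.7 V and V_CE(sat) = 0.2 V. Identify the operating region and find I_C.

saturation; I_C ≈ 2.8 mA

Assume active: I_B = (6.9 − 0.7)/(39 + 201×0.27) = 0.0665 mA, I_C = β·I_B = 13.3 mA.
Then V_CE = 14 − 13.3×4.7 − 13.4×0.27 = -52.1 V < 0.2 V — the active assumption fails.
Re-solve with V_CE = 0.2 V. KCL at the emitter: V_E/R_E = (V_BB−0.7−V_E)/R_B + (V_CC−0.2−V_E)/R_C, giving V_E = 0.785 V.
I_C = (V_CC − 0.2 − V_E)/R_C = (13.8 − 0.785)/4.7 = 2.77 mA.
Check: I_B = (6.2 − 0.785)/39 = 0.139 mA, and β·I_B = 27.8 mA > I_C, confirming saturation.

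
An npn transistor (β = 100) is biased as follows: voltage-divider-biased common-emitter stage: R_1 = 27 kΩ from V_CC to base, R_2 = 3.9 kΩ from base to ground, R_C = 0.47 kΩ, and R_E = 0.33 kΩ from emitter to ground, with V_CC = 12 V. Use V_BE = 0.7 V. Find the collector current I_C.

Thevenize the base divider: V_Th = V_CC·R_2/(R_1+R_2) = 12×3.9/30.9 = 1.51 V, R_Th = R_1‖R_2 = 3.41 kΩ.
Base-emitter loop: V_Th = I_B·R_Th + V_BE + (β+1)I_B·R_E, so I_B = (1.51 − 0.7) / (3.41 + 101×0.33) = 0.0222 mA.
I_C = β·I_B = 100×0.0222 = 2.22 mA, and I_E = (β+1)I_B = 2.24 mA.
V_CE = V_CC − I_C·R_C − I_E·R_E = 12 − 2.22×0.47 − 2.24×0.33 = 10.2 V.
V_CE = 10.2 V > 0.2 V confirms active-region operation.

I_C ≈ 2.2 mA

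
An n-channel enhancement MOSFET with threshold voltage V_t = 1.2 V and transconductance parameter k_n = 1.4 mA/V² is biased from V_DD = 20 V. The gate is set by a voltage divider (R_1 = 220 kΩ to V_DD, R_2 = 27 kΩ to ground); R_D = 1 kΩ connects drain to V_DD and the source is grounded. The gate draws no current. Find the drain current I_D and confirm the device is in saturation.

V_G = V_DD·R_2/(R_1+R_2) = 20×27/247 = 2.19 V. With the source grounded, V_GS = V_G = 2.19 V.
Assume saturation: I_D = (k_n/2)(V_GS − V_t)² = (1.4/2)×(2.19 − 1.2)² = 0.7×0.986² = 0.681 mA.
V_DS = V_DD − I_D·R_D = 20 − 0.681×1 = 19.3 V.
Saturation requires V_DS ≥ V_GS − V_t = 0.986 V; 19.3 ≥ 0.986 ✓.

I_D ≈ 0.68 mA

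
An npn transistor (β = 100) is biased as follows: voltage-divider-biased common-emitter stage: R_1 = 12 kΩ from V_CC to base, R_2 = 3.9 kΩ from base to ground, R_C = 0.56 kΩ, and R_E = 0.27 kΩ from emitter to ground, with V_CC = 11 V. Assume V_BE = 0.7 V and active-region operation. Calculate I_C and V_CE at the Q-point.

Thevenize the base divider: V_Th = V_CC·R_2/(R_1+R_2) = 11×3.9/15.9 = 2.7 V, R_Th = R_1‖R_2 = 2.94 kΩ.
Base-emitter loop: V_Th = I_B·R_Th + V_BE + (β+1)I_B·R_E, so I_B = (2.7 − 0.7) / (2.94 + 101×0.27) = 0.0661 mA.
I_C = β·I_B = 100×0.0661 = 6.61 mA, and I_E = (β+1)I_B = 6.68 mA.
V_CE = V_CC − I_C·R_C − I_E·R_E = 11 − 6.61×0.56 − 6.68×0.27 = 5.49 V.
V_CE = 5.49 V > 0.2 V confirms active-region operation.

I_C ≈ 6.6 mA, V_CE ≈ 5.5 V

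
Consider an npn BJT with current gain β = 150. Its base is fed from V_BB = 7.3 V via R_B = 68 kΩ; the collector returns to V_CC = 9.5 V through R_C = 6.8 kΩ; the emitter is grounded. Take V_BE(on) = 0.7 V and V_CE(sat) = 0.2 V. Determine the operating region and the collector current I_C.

saturation; I_C ≈ 1.4 mA

Assume active: I_B = (7.3 − 0.7)/68 = 0.0971 mA, giving I_C = β·I_B = 14.6 mA.
But then V_CE = 9.5 − 14.6×6.8 = -89.5 V < V_CE(sat) = 0.2 V — impossible in the active region.
So the transistor is saturated. With V_CE = 0.2 V, I_C = (V_CC − 0.2)/R_C = 9.3/6.8 = 1.37 mA.
Check: β·I_B = 14.6 mA > I_C = 1.37 mA, confirming saturation.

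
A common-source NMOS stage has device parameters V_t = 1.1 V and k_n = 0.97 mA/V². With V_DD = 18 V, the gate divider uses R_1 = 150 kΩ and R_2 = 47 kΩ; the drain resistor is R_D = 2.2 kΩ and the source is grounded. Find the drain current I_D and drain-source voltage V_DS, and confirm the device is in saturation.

V_G = V_DD·R_2/(R_1+R_2) = 18×47/197 = 4.29 V. With the source grounded, V_GS = V_G = 4.29 V.
Assume saturation: I_D = (k_n/2)(V_GS − V_t)² = (0.97/2)×(4.29 − 1.1)² = 0.485×3.19² = 4.95 mA.
V_DS = V_DD − I_D·R_D = 18 − 4.95×2.2 = 7.11 V.
Saturation requires V_DS ≥ V_GS − V_t = 3.19 V; 7.11 ≥ 3.19 ✓.

I_D ≈ 4.9 mA, V_DS ≈ 7.1 V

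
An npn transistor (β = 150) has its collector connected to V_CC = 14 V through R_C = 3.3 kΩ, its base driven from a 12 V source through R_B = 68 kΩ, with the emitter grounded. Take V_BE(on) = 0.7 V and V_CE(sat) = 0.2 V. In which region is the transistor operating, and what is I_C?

Assume active: I_B = (12 − 0.7)/68 = 0.166 mA, giving I_C = β·I_B = 24.9 mA.
But then V_CE = 14 − 24.9×3.3 = -68.3 V < V_CE(sat) = 0.2 V — impossible in the active region.
So the transistor is saturated. With V_CE = 0.2 V, I_C = (V_CC − 0.2)/R_C = 13.8/3.3 = 4.18 mA.
Check: β·I_B = 24.9 mA > I_C = 4.18 mA, confirming saturation.

saturation; I_C ≈ 4.2 mA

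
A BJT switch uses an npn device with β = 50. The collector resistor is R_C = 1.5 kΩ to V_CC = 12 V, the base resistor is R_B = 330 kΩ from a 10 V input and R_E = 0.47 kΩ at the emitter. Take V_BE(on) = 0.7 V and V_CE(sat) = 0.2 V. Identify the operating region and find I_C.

Assume active. Base-emitter loop: I_B = (V_BB − V_BE)/(R_B + (β+1)R_E) = (10 − 0.7)/(330 + 51×0.47) = 0.0263 mA.
I_C = β·I_B = 50×0.0263 = 1.31 mA.
V_CE = V_CC − I_C·R_C − I_E·R_E = 12 − 1.31×1.5 − 1.34×0.47 = 9.4 V > V_CE(sat), so the active-region assumption holds.

active; I_C ≈ 1.3 mA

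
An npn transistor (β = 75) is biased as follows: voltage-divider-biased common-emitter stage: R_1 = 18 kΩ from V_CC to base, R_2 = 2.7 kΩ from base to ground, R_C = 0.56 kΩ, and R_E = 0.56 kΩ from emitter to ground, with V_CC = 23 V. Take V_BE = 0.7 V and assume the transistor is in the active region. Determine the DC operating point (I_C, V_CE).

Thevenize the base divider: V_Th = V_CC·R_2/(R_1+R_2) = 23×2.7/20.7 = 3 V, R_Th = R_1‖R_2 = 2.35 kΩ.
Base-emitter loop: V_Th = I_B·R_Th + V_BE + (β+1)I_B·R_E, so I_B = (3 − 0.7) / (2.35 + 76×0.56) = 0.0512 mA.
I_C = β·I_B = 75×0.0512 = 3.84 mA, and I_E = (β+1)I_B = 3.89 mA.
V_CE = V_CC − I_C·R_C − I_E·R_E = 23 − 3.84×0.56 − 3.89×0.56 = 18.7 V.
V_CE = 18.7 V > 0.2 V confirms active-region operation.

I_C ≈ 3.8 mA, V_CE ≈ 19 V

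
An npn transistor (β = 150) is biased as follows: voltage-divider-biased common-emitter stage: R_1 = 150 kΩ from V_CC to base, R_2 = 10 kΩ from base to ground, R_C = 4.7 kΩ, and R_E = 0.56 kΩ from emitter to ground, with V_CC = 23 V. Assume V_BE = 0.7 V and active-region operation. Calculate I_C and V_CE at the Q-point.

Thevenize the base divider: V_Th = V_CC·R_2/(R_1+R_2) = 23×10/160 = 1.44 V, R_Th = R_1‖R_2 = 9.38 kΩ.
Base-emitter loop: V_Th = I_B·R_Th + V_BE + (β+1)I_B·R_E, so I_B = (1.44 − 0.7) / (9.38 + 151×0.56) = 0.00785 mA.
I_C = β·I_B = 150×0.00785 = 1.18 mA, and I_E = (β+1)I_B = 1.19 mA.
V_CE = V_CC − I_C·R_C − I_E·R_E = 23 − 1.18×4.7 − 1.19×0.56 = 16.8 V.
V_CE = 16.8 V > 0.2 V confirms active-region operation.

I_C ≈ 1.2 mA, V_CE ≈ 17 V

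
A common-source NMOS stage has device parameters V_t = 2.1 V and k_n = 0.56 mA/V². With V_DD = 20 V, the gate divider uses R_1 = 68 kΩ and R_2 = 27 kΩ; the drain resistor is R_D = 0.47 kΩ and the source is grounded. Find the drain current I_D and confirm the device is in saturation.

V_G = V_DD·R_2/(R_1+R_2) = 20×27/95 = 5.68 V. With the source grounded, V_GS = V_G = 5.68 V.
Assume saturation: I_D = (k_n/2)(V_GS − V_t)² = (0.56/2)×(5.68 − 2.1)² = 0.28×3.58² = 3.6 mA.
V_DS = V_DD − I_D·R_D = 20 − 3.6×0.47 = 18.3 V.
Saturation requires V_DS ≥ V_GS − V_t = 3.58 V; 18.3 ≥ 3.58 ✓.

I_D ≈ 3.6 mA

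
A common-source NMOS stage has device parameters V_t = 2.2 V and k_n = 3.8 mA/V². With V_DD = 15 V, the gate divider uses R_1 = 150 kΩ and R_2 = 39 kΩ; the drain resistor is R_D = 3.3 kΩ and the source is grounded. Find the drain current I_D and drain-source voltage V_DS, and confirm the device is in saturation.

I_D ≈ 1.5 mA, V_DS ≈ 10 V

V_G = V_DD·R_2/(R_1+R_2) = 15×39/189 = 3.1 V. With the source grounded, V_GS = V_G = 3.1 V.
Assume saturation: I_D = (k_n/2)(V_GS − V_t)² = (3.8/2)×(3.1 − 2.2)² = 1.9×0.895² = 1.52 mA.
V_DS = V_DD − I_D·R_D = 15 − 1.52×3.3 = 9.97 V.
Saturation requires V_DS ≥ V_GS − V_t = 0.895 V; 9.97 ≥ 0.895 ✓.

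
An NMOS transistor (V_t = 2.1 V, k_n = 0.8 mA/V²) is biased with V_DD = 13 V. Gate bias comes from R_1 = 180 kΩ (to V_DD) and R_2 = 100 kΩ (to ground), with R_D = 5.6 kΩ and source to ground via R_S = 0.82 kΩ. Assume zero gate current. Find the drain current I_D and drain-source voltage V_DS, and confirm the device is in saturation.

V_G = V_DD·R_2/(R_1+R_2) = 13×100/280 = 4.64 V.
Assume saturation: I_D = (k_n/2)(V_GS − V_t)² with V_GS = V_G − I_D·R_S = 4.64 − 0.82·I_D.
Substituting gives 0.269·I_D² − 2.67·I_D + 2.59 = 0, with roots I_D = 1.09 or 8.83 mA.
The root I_D = 8.83 mA gives V_GS = -2.6 V ≤ V_t, so take I_D = 1.09 mA.
Then V_GS = 3.75 V and V_DS = V_DD − I_D(R_D+R_S) = 13 − 1.09×6.42 = 6.01 V.
Saturation requires V_DS ≥ V_GS − V_t = 1.65 V; 6.01 ≥ 1.65 ✓.

I_D ≈ 1.1 mA, V_DS ≈ 6 V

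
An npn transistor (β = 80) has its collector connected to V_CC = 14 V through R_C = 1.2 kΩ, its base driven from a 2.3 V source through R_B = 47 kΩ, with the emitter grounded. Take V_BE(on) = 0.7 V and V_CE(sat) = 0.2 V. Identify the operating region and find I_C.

Assume active. Base-emitter loop: I_B = (V_BB − V_BE)/R_B = (2.3 − 0.7)/47 = 0.034 mA.
I_C = β·I_B = 80×0.034 = 2.72 mA.
V_CE = V_CC − I_C·R_C = 14 − 2.72×1.2 = 10.7 V > V_CE(sat), so the active-region assumption holds.

active; I_C ≈ 2.7 mA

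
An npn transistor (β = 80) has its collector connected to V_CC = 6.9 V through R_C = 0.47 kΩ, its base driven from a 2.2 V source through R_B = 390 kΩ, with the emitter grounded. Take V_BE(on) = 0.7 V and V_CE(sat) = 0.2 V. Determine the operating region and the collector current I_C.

active; I_C ≈ 0.31 mA

Assume active. Base-emitter loop: I_B = (V_BB − V_BE)/R_B = (2.2 − 0.7)/390 = 0.00385 mA.
I_C = β·I_B = 80×0.00385 = 0.308 mA.
V_CE = V_CC − I_C·R_C = 6.9 − 0.308×0.47 = 6.76 V > V_CE(sat), so the active-region assumption holds.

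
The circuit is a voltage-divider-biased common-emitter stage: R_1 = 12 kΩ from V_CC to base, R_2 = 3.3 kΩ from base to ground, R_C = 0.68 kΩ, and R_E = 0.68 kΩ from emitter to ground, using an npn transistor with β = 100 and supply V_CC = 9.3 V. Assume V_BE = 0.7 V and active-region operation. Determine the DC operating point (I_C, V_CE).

I_C ≈ 1.8 mA, V_CE ≈ 6.8 V

Thevenize the base divider: V_Th = V_CC·R_2/(R_1+R_2) = 9.3×3.3/15.3 = 2.01 V, R_Th = R_1‖R_2 = 2.59 kΩ.
Base-emitter loop: V_Th = I_B·R_Th + V_BE + (β+1)I_B·R_E, so I_B = (2.01 − 0.7) / (2.59 + 101×0.68) = 0.0183 mA.
I_C = β·I_B = 100×0.0183 = 1.83 mA, and I_E = (β+1)I_B = 1.85 mA.
V_CE = V_CC − I_C·R_C − I_E·R_E = 9.3 − 1.83×0.68 − 1.85×0.68 = 6.8 V.
V_CE = 6.8 V > 0.2 V confirms active-region operation.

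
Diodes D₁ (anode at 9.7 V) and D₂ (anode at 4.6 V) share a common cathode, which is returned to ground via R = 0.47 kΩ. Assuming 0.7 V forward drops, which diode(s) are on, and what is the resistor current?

Assume both conduct. Then node N would need to be at both 9.7−0.7 = 9 V and 4.6−0.7 = 3.9 V, which is impossible.
Assume only D₁ conducts: V_N = 9.7 − 0.7 = 9 V, so I_R = 9/0.47 = 19.1 mA.
Check D₂: its anode-to-cathode voltage is 4.6 − 9 = -4.4 V < 0.7 V, so it is off. The assumption is consistent.

Only D₁ conducts; I_R ≈ 19 mA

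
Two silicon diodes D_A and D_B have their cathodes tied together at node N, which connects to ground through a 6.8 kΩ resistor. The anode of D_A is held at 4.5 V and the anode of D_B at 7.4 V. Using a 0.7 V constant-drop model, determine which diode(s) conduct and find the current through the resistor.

Only D_B conducts; I_R ≈ 0.99 mA

Assume both conduct. Then node N would need to be at both 4.5−0.7 = 3.8 V and 7.4−0.7 = 6.7 V, which is impossible.
Assume only D_B conducts: V_N = 7.4 − 0.7 = 6.7 V, so I_R = 6.7/6.8 = 0.985 mA.
Check D_A: its anode-to-cathode voltage is 4.5 − 6.7 = -2.2 V < 0.7 V, so it is off. The assumption is consistent.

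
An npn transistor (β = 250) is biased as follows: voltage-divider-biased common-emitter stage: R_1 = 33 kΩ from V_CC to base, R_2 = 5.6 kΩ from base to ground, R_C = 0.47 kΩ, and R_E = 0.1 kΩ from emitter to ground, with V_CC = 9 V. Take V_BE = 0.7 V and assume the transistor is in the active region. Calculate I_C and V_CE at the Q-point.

I_C ≈ 5.1 mA, V_CE ≈ 6.1 V

Thevenize the base divider: V_Th = V_CC·R_2/(R_1+R_2) = 9×5.6/38.6 = 1.31 V, R_Th = R_1‖R_2 = 4.79 kΩ.
Base-emitter loop: V_Th = I_B·R_Th + V_BE + (β+1)I_B·R_E, so I_B = (1.31 − 0.7) / (4.79 + 251×0.1) = 0.0203 mA.
I_C = β·I_B = 250×0.0203 = 5.07 mA, and I_E = (β+1)I_B = 5.09 mA.
V_CE = V_CC − I_C·R_C − I_E·R_E = 9 − 5.07×0.47 − 5.09×0.1 = 6.11 V.
V_CE = 6.11 V > 0.2 V confirms active-region operation.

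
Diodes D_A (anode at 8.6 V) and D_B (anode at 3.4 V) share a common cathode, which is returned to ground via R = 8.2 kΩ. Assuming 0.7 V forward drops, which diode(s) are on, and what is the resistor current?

Assume both conduct. Then node N would need to be at both 8.6−0.7 = 7.9 V and 3.4−0.7 = 2.7 V, which is impossible.
Assume only D_A conducts: V_N = 8.6 − 0.7 = 7.9 V, so I_R = 7.9/8.2 = 0.963 mA.
Check D_B: its anode-to-cathode voltage is 3.4 − 7.9 = -4.5 V < 0.7 V, so it is off. The assumption is consistent.

Only D_A conducts; I_R ≈ 0.96 mA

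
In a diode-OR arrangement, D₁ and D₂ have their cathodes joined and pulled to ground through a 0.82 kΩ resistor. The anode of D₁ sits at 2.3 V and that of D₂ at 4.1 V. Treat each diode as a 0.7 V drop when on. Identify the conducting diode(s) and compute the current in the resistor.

Assume both conduct. Then node N would need to be at both 2.3−0.7 = 1.6 V and 4.1−0.7 = 3.4 V, which is impossible.
Assume only D₂ conducts: V_N = 4.1 − 0.7 = 3.4 V, so I_R = 3.4/0.82 = 4.15 mA.
Check D₁: its anode-to-cathode voltage is 2.3 − 3.4 = -1.1 V < 0.7 V, so it is off. The assumption is consistent.

Only D₂ conducts; I_R ≈ 4.1 mA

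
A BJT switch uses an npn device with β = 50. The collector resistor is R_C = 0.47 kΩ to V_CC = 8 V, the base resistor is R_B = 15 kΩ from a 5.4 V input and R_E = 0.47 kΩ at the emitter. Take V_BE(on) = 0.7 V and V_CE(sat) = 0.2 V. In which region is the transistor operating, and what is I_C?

active; I_C ≈ 6 mA

Assume active. Base-emitter loop: I_B = (V_BB − V_BE)/(R_B + (β+1)R_E) = (5.4 − 0.7)/(15 + 51×0.47) = 0.121 mA.
I_C = β·I_B = 50×0.121 = 6.03 mA.
V_CE = V_CC − I_C·R_C − I_E·R_E = 8 − 6.03×0.47 − 6.15×0.47 = 2.27 V > V_CE(sat), so the active-region assumption holds.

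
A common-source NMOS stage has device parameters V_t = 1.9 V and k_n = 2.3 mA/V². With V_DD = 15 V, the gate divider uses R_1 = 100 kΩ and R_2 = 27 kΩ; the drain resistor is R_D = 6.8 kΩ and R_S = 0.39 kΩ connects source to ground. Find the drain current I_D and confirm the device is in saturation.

V_G = V_DD·R_2/(R_1+R_2) = 15×27/127 = 3.19 V.
Assume saturation: I_D = (k_n/2)(V_GS − V_t)² with V_GS = V_G − I_D·R_S = 3.19 − 0.39·I_D.
Substituting gives 0.175·I_D² − 2.16·I_D + 1.91 = 0, with roots I_D = 0.961 or 11.4 mA.
The root I_D = 11.4 mA gives V_GS = -1.24 V ≤ V_t, so take I_D = 0.961 mA.
Then V_GS = 2.81 V and V_DS = V_DD − I_D(R_D+R_S) = 15 − 0.961×7.19 = 8.09 V.
Saturation requires V_DS ≥ V_GS − V_t = 0.914 V; 8.09 ≥ 0.914 ✓.

I_D ≈ 0.96 mA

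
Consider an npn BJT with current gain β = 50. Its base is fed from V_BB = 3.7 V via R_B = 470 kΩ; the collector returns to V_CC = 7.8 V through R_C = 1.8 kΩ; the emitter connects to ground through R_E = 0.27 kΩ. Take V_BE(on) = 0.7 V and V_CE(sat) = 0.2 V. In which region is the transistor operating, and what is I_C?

active; I_C ≈ 0.31 mA

Assume active. Base-emitter loop: I_B = (V_BB − V_BE)/(R_B + (β+1)R_E) = (3.7 − 0.7)/(470 + 51×0.27) = 0.0062 mA.
I_C = β·I_B = 50×0.0062 = 0.31 mA.
V_CE = V_CC − I_C·R_C − I_E·R_E = 7.8 − 0.31×1.8 − 0.316×0.27 = 7.16 V > V_CE(sat), so the active-region assumption holds.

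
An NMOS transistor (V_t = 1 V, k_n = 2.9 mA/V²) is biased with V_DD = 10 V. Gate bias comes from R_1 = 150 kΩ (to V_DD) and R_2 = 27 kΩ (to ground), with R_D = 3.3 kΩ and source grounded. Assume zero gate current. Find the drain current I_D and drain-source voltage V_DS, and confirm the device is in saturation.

V_G = V_DD·R_2/(R_1+R_2) = 10×27/177 = 1.53 V. With the source grounded, V_GS = V_G = 1.53 V.
Assume saturation: I_D = (k_n/2)(V_GS − V_t)² = (2.9/2)×(1.53 − 1)² = 1.45×0.525² = 0.4 mA.
V_DS = V_DD − I_D·R_D = 10 − 0.4×3.3 = 8.68 V.
Saturation requires V_DS ≥ V_GS − V_t = 0.525 V; 8.68 ≥ 0.525 ✓.

I_D ≈ 0.4 mA, V_DS ≈ 8.7 V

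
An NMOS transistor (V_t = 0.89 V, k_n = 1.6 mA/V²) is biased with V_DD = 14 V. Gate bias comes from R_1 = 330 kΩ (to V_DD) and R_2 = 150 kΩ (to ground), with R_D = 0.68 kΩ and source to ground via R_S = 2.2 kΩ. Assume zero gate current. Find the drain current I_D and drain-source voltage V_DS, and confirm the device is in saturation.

V_G = V_DD·R_2/(R_1+R_2) = 14×150/480 = 4.38 V.
Assume saturation: I_D = (k_n/2)(V_GS − V_t)² with V_GS = V_G − I_D·R_S = 4.38 − 2.2·I_D.
Substituting gives 3.87·I_D² − 13.3·I_D + 9.72 = 0, with roots I_D = 1.06 or 2.37 mA.
The root I_D = 2.37 mA gives V_GS = -0.83 V ≤ V_t, so take I_D = 1.06 mA.
Then V_GS = 2.04 V and V_DS = V_DD − I_D(R_D+R_S) = 14 − 1.06×2.88 = 10.9 V.
Saturation requires V_DS ≥ V_GS − V_t = 1.15 V; 10.9 ≥ 1.15 ✓.

I_D ≈ 1.1 mA, V_DS ≈ 11 V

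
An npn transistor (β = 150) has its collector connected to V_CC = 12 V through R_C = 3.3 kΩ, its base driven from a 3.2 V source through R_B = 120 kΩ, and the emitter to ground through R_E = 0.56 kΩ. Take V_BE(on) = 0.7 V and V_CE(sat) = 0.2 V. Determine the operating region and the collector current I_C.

Assume active. Base-emitter loop: I_B = (V_BB − V_BE)/(R_B + (β+1)R_E) = (3.2 − 0.7)/(120 + 151×0.56) = 0.0122 mA.
I_C = β·I_B = 150×0.0122 = 1.83 mA.
V_CE = V_CC − I_C·R_C − I_E·R_E = 12 − 1.83×3.3 − 1.85×0.56 = 4.92 V > V_CE(sat), so the active-region assumption holds.

active; I_C ≈ 1.8 mA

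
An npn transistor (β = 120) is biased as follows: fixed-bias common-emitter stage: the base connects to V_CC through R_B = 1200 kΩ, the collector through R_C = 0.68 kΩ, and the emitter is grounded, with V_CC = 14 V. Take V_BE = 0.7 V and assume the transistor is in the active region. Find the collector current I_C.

Base loop: V_CC = I_B·R_B + V_BE, so I_B = (14 − 0.7)/1200 kΩ = 0.0111 mA.
In the active region I_C = β·I_B = 120 × 0.0111 = 1.33 mA.
Collector loop: V_CE = V_CC − I_C·R_C = 14 − 1.33×0.68 = 13.1 V.
Since V_CE = 13.1 V > V_CE(sat) ≈ 0.2 V, the transistor is in the active region as assumed.

I_C ≈ 1.3 mA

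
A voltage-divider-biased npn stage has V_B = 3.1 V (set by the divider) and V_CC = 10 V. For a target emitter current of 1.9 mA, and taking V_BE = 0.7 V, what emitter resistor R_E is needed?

R_E ≈ 1.3 kΩ

V_E = V_B − V_BE = 3.1 − 0.7 = 2.4 V.
R_E = V_E / I_E = 2.4 / 1.9 = 1.26 kΩ.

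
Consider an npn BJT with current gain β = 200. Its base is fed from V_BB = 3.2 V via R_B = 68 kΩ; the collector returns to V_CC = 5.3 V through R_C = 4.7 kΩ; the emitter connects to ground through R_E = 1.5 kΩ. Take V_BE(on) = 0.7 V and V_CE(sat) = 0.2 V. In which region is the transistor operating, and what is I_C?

saturation; I_C ≈ 0.82 mA

Assume active: I_B = (3.2 − 0.7)/(68 + 201×1.5) = 0.00677 mA, I_C = β·I_B = 1.35 mA.
Then V_CE = 5.3 − 1.35×4.7 − 1.36×1.5 = -3.1 V < 0.2 V — the active assumption fails.
Re-solve with V_CE = 0.2 V. KCL at the emitter: V_E/R_E = (V_BB−0.7−V_E)/R_B + (V_CC−0.2−V_E)/R_C, giving V_E = 1.25 V.
I_C = (V_CC − 0.2 − V_E)/R_C = (5.1 − 1.25)/4.7 = 0.818 mA.
Check: I_B = (2.5 − 1.25)/68 = 0.0183 mA, and β·I_B = 3.66 mA > I_C, confirming saturation.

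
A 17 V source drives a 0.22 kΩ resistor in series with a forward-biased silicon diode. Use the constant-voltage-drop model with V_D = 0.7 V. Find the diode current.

I ≈ 74 mA

KVL around the loop: 17 = V_D + I·R = 0.7 + I × 0.22 kΩ.
So I = (17 − 0.7) / 0.22 kΩ = 16.3 / 0.22 = 74.1 mA.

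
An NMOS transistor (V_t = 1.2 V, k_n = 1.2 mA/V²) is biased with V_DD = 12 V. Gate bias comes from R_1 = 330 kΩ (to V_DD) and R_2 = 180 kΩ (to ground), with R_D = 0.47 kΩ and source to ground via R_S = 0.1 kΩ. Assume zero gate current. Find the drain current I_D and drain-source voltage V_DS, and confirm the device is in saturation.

I_D ≈ 4.1 mA, V_DS ≈ 9.6 V

V_G = V_DD·R_2/(R_1+R_2) = 12×180/510 = 4.24 V.
Assume saturation: I_D = (k_n/2)(V_GS − V_t)² with V_GS = V_G − I_D·R_S = 4.24 − 0.1·I_D.
Substituting gives 0.006·I_D² − 1.36·I_D + 5.53 = 0, with roots I_D = 4.13 or 223 mA.
The root I_D = 223 mA gives V_GS = -18.1 V ≤ V_t, so take I_D = 4.13 mA.
Then V_GS = 3.82 V and V_DS = V_DD − I_D(R_D+R_S) = 12 − 4.13×0.57 = 9.65 V.
Saturation requires V_DS ≥ V_GS − V_t = 2.62 V; 9.65 ≥ 2.62 ✓.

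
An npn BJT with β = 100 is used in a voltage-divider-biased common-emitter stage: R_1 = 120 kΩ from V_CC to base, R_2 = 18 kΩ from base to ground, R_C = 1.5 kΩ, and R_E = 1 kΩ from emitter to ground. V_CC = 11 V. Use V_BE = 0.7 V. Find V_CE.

Thevenize the base divider: V_Th = V_CC·R_2/(R_1+R_2) = 11×18/138 = 1.43 V, R_Th = R_1‖R_2 = 15.7 kΩ.
Base-emitter loop: V_Th = I_B·R_Th + V_BE + (β+1)I_B·R_E, so I_B = (1.43 − 0.7) / (15.7 + 101×1) = 0.0063 mA.
I_C = β·I_B = 100×0.0063 = 0.63 mA, and I_E = (β+1)I_B = 0.636 mA.
V_CE = V_CC − I_C·R_C − I_E·R_E = 11 − 0.63×1.5 − 0.636×1 = 9.42 V.
V_CE = 9.42 V > 0.2 V confirms active-region operation.

V_CE ≈ 9.4 V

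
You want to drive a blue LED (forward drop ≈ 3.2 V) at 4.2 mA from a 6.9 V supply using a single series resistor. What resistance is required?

R ≈ 0.88 kΩ

The resistor drops V_S − V_D = 6.9 − 3.2 = 3.7 V at 4.2 mA.
R = 3.7 V / 4.2 mA = 0.881 kΩ.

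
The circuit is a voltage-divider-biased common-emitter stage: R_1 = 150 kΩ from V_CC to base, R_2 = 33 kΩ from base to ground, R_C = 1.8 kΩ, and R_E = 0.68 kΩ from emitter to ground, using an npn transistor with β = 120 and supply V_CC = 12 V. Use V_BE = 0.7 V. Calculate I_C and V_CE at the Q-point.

I_C ≈ 1.6 mA, V_CE ≈ 8 V

Thevenize the base divider: V_Th = V_CC·R_2/(R_1+R_2) = 12×33/183 = 2.16 V, R_Th = R_1‖R_2 = 27 kΩ.
Base-emitter loop: V_Th = I_B·R_Th + V_BE + (β+1)I_B·R_E, so I_B = (2.16 − 0.7) / (27 + 121×0.68) = 0.0134 mA.
I_C = β·I_B = 120×0.0134 = 1.61 mA, and I_E = (β+1)I_B = 1.62 mA.
V_CE = V_CC − I_C·R_C − I_E·R_E = 12 − 1.61×1.8 − 1.62×0.68 = 8.01 V.
V_CE = 8.01 V > 0.2 V confirms active-region operation.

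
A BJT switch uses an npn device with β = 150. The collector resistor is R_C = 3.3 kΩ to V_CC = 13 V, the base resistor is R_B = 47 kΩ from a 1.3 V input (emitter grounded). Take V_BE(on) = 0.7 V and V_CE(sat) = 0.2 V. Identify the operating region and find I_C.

Assume active. Base-emitter loop: I_B = (V_BB − V_BE)/R_B = (1.3 − 0.7)/47 = 0.0128 mA.
I_C = β·I_B = 150×0.0128 = 1.91 mA.
V_CE = V_CC − I_C·R_C = 13 − 1.91×3.3 = 6.68 V > V_CE(sat), so the active-region assumption holds.

active; I_C ≈ 1.9 mA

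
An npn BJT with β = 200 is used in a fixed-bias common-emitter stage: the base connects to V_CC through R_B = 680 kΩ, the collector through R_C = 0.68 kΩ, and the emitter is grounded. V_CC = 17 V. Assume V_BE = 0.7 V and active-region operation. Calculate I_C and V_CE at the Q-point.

Base loop: V_CC = I_B·R_B + V_BE, so I_B = (17 − 0.7)/680 kΩ = 0.024 mA.
In the active region I_C = β·I_B = 200 × 0.024 = 4.79 mA.
Collector loop: V_CE = V_CC − I_C·R_C = 17 − 4.79×0.68 = 13.7 V.
Since V_CE = 13.7 V > V_CE(sat) ≈ 0.2 V, the transistor is in the active region as assumed.

I_C ≈ 4.8 mA, V_CE ≈ 14 V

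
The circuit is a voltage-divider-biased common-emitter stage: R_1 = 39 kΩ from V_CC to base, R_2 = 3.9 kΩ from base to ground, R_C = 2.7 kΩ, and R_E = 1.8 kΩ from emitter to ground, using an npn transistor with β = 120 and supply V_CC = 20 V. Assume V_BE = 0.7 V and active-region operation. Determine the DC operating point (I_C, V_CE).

Thevenize the base divider: V_Th = V_CC·R_2/(R_1+R_2) = 20×3.9/42.9 = 1.82 V, R_Th = R_1‖R_2 = 3.55 kΩ.
Base-emitter loop: V_Th = I_B·R_Th + V_BE + (β+1)I_B·R_E, so I_B = (1.82 − 0.7) / (3.55 + 121×1.8) = 0.00505 mA.
I_C = β·I_B = 120×0.00505 = 0.606 mA, and I_E = (β+1)I_B = 0.611 mA.
V_CE = V_CC − I_C·R_C − I_E·R_E = 20 − 0.606×2.7 − 0.611×1.8 = 17.3 V.
V_CE = 17.3 V > 0.2 V confirms active-region operation.

I_C ≈ 0.61 mA, V_CE ≈ 17 V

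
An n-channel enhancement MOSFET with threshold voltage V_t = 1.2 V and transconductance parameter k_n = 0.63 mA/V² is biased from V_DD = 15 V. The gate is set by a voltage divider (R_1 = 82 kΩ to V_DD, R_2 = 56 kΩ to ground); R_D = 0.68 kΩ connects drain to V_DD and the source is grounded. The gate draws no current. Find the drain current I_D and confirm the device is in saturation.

V_G = V_DD·R_2/(R_1+R_2) = 15×56/138 = 6.09 V. With the source grounded, V_GS = V_G = 6.09 V.
Assume saturation: I_D = (k_n/2)(V_GS − V_t)² = (0.63/2)×(6.09 − 1.2)² = 0.315×4.89² = 7.52 mA.
V_DS = V_DD − I_D·R_D = 15 − 7.52×0.68 = 9.88 V.
Saturation requires V_DS ≥ V_GS − V_t = 4.89 V; 9.88 ≥ 4.89 ✓.

I_D ≈ 7.5 mA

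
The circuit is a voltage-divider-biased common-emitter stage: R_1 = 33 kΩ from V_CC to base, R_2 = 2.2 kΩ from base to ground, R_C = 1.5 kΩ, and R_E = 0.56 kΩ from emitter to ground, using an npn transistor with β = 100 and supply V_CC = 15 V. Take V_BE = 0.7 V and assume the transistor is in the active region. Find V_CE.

Thevenize the base divider: V_Th = V_CC·R_2/(R_1+R_2) = 15×2.2/35.2 = 0.937 V, R_Th = R_1‖R_2 = 2.06 kΩ.
Base-emitter loop: V_Th = I_B·R_Th + V_BE + (β+1)I_B·R_E, so I_B = (0.937 − 0.7) / (2.06 + 101×0.56) = 0.00405 mA.
I_C = β·I_B = 100×0.00405 = 0.405 mA, and I_E = (β+1)I_B = 0.409 mA.
V_CE = V_CC − I_C·R_C − I_E·R_E = 15 − 0.405×1.5 − 0.409×0.56 = 14.2 V.
V_CE = 14.2 V > 0.2 V confirms active-region operation.

V_CE ≈ 14 V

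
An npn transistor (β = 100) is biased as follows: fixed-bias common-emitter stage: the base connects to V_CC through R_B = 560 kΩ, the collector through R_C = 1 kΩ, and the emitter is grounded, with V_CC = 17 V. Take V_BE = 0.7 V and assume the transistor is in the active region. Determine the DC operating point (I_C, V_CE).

I_C ≈ 2.9 mA, V_CE ≈ 14 V

Base loop: V_CC = I_B·R_B + V_BE, so I_B = (17 − 0.7)/560 kΩ = 0.0291 mA.
In the active region I_C = β·I_B = 100 × 0.0291 = 2.91 mA.
Collector loop: V_CE = V_CC − I_C·R_C = 17 − 2.91×1 = 14.1 V.
Since V_CE = 14.1 V > V_CE(sat) ≈ 0.2 V, the transistor is in the active region as assumed.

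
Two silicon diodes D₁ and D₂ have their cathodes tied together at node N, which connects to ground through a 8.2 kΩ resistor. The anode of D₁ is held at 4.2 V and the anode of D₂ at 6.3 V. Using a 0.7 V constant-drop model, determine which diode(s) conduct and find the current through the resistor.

Assume both conduct. Then node N would need to be at both 4.2−0.7 = 3.5 V and 6.3−0.7 = 5.6 V, which is impossible.
Assume only D₂ conducts: V_N = 6.3 − 0.7 = 5.6 V, so I_R = 5.6/8.2 = 0.683 mA.
Check D₁: its anode-to-cathode voltage is 4.2 − 5.6 = -1.4 V < 0.7 V, so it is off. The assumption is consistent.

Only D₂ conducts; I_R ≈ 0.68 mA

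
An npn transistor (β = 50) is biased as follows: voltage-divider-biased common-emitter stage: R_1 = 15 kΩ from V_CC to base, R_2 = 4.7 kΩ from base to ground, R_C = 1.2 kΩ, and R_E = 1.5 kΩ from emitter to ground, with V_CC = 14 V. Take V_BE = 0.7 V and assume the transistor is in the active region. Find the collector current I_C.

Thevenize the base divider: V_Th = V_CC·R_2/(R_1+R_2) = 14×4.7/19.7 = 3.34 V, R_Th = R_1‖R_2 = 3.58 kΩ.
Base-emitter loop: V_Th = I_B·R_Th + V_BE + (β+1)I_B·R_E, so I_B = (3.34 − 0.7) / (3.58 + 51×1.5) = 0.033 mA.
I_C = β·I_B = 50×0.033 = 1.65 mA, and I_E = (β+1)I_B = 1.68 mA.
V_CE = V_CC − I_C·R_C − I_E·R_E = 14 − 1.65×1.2 − 1.68×1.5 = 9.5 V.
V_CE = 9.5 V > 0.2 V confirms active-region operation.

I_C ≈ 1.6 mA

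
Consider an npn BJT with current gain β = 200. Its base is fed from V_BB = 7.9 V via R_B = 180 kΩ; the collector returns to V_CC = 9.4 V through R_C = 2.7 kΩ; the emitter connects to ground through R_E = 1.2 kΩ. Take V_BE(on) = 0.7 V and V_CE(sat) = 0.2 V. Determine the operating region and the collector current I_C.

Assume active: I_B = (7.9 − 0.7)/(180 + 201×1.2) = 0.0171 mA, I_C = β·I_B = 3.42 mA.
Then V_CE = 9.4 − 3.42×2.7 − 3.44×1.2 = -3.95 V < 0.2 V — the active assumption fails.
Re-solve with V_CE = 0.2 V. KCL at the emitter: V_E/R_E = (V_BB−0.7−V_E)/R_B + (V_CC−0.2−V_E)/R_C, giving V_E = 2.85 V.
I_C = (V_CC − 0.2 − V_E)/R_C = (9.2 − 2.85)/2.7 = 2.35 mA.
Check: I_B = (7.2 − 2.85)/180 = 0.0242 mA, and β·I_B = 4.83 mA > I_C, confirming saturation.

saturation; I_C ≈ 2.4 mA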